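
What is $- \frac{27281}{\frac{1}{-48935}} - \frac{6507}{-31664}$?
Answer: $\frac{42271304959547}{31664} \approx 1.335 \cdot 10^{9}$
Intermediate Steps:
$- \frac{27281}{\frac{1}{-48935}} - \frac{6507}{-31664} = - \frac{27281}{- \frac{1}{48935}} - - \frac{6507}{31664} = \left(-27281\right) \left(-48935\right) + \frac{6507}{31664} = 1334995735 + \frac{6507}{31664} = \frac{42271304959547}{31664}$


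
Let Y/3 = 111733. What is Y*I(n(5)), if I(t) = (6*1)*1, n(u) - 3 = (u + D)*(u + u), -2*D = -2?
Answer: 2011194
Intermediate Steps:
D = 1 (D = -1/2*(-2) = 1)
Y = 335199 (Y = 3*111733 = 335199)
n(u) = 3 + 2*u*(1 + u) (n(u) = 3 + (u + 1)*(u + u) = 3 + (1 + u)*(2*u) = 3 + 2*u*(1 + u))
I(t) = 6 (I(t) = 6*1 = 6)
Y*I(n(5)) = 335199*6 = 2011194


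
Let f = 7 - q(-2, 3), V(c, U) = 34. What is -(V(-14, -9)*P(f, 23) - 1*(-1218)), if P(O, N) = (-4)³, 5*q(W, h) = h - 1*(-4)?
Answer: 958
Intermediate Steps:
q(W, h) = ⅘ + h/5 (q(W, h) = (h - 1*(-4))/5 = (h + 4)/5 = (4 + h)/5 = ⅘ + h/5)
f = 28/5 (f = 7 - (⅘ + (⅕)*3) = 7 - (⅘ + ⅗) = 7 - 1*7/5 = 7 - 7/5 = 28/5 ≈ 5.6000)
P(O, N) = -64
-(V(-14, -9)*P(f, 23) - 1*(-1218)) = -(34*(-64) - 1*(-1218)) = -(-2176 + 1218) = -1*(-958) = 958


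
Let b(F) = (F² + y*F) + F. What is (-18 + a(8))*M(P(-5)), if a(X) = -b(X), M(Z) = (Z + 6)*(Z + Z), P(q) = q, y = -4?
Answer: 580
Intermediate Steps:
b(F) = F² - 3*F (b(F) = (F² - 4*F) + F = F² - 3*F)
M(Z) = 2*Z*(6 + Z) (M(Z) = (6 + Z)*(2*Z) = 2*Z*(6 + Z))
a(X) = -X*(-3 + X)
(-18 + a(8))*M(P(-5)) = (-18 + 8*(3 - 1*8))*(2*(-5)*(6 - 5)) = (-18 + 8*(3 - 8))*(2*(-5)*1) = (-18 + 8*(-5))*(-10) = (-18 - 40)*(-10) = -58*(-10) = 580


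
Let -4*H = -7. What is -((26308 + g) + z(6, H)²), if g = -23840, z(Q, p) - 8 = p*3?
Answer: -42297/16 ≈ -2643.6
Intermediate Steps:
H = 7/4 (H = -¼*(-7) = 7/4 ≈ 1.7500)
z(Q, p) = 8 + 3*p (z(Q, p) = 8 + p*3 = 8 + 3*p)
-((26308 + g) + z(6, H)²) = -((26308 - 23840) + (8 + 3*(7/4))²) = -(2468 + (8 + 21/4)²) = -(2468 + (53/4)²) = -(2468 + 2809/16) = -1*42297/16 = -42297/16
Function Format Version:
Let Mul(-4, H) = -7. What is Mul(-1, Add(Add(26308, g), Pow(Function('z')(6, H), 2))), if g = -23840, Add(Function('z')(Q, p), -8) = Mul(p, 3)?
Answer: Rational(-42297, 16) ≈ -2643.6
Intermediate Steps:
H = Rational(7, 4) (H = Mul(Rational(-1, 4), -7) = Rational(7, 4) ≈ 1.7500)
Function('z')(Q, p) = Add(8, Mul(3, p)) (Function('z')(Q, p) = Add(8, Mul(p, 3)) = Add(8, Mul(3, p)))
Mul(-1, Add(Add(26308, g), Pow(Function('z')(6, H), 2))) = Mul(-1, Add(Add(26308, -23840), Pow(Add(8, Mul(3, Rational(7, 4))), 2))) = Mul(-1, Add(2468, Pow(Add(8, Rational(21, 4)), 2))) = Mul(-1, Add(2468, Pow(Rational(53, 4), 2))) = Mul(-1, Add(2468, Rational(2809, 16))) = Mul(-1, Rational(42297, 16)) = Rational(-42297, 16)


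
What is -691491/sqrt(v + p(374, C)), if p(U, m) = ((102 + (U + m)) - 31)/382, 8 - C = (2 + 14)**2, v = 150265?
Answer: -230497*sqrt(21927345114)/19133809 ≈ -1783.8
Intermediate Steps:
C = -248 (C = 8 - (2 + 14)**2 = 8 - 1*16**2 = 8 - 1*256 = 8 - 256 = -248)
p(U, m) = 71/382 + U/382 + m/382 (p(U, m) = ((102 + U + m) - 31)*(1/382) = (71 + U + m)*(1/382) = 71/382 + U/382 + m/382)
-691491/sqrt(v + p(374, C)) = -691491/sqrt(150265 + (71/382 + (1/382)*374 + (1/382)*(-248))) = -691491/sqrt(150265 + (71/382 + 187/191 - 124/191)) = -691491/sqrt(150265 + 197/382) = -691491*sqrt(21927345114)/57401427 = -230497*sqrt(21927345114)/19133809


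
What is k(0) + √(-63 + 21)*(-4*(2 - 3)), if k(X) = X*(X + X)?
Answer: 4*I*√42 ≈ 25.923*I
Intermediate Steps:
k(X) = 2*X² (k(X) = X*(2*X) = 2*X²)
k(0) + √(-63 + 21)*(-4*(2 - 3)) = 2*0² + √(-63 + 21)*(-4*(2 - 3)) = 2*0 + √(-42)*(-4*(-1)) = 0 + (I*√42)*4 = 0 + 4*I*√42 = 4*I*√42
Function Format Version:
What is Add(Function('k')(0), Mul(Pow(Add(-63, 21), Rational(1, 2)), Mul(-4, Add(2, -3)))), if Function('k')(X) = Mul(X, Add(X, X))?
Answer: Mul(4, I, Pow(42, Rational(1, 2))) ≈ Mul(25.923, I)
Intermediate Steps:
Function('k')(X) = Mul(2, Pow(X, 2)) (Function('k')(X) = Mul(X, Mul(2, X)) = Mul(2, Pow(X, 2)))
Add(Function('k')(0), Mul(Pow(Add(-63, 21), Rational(1, 2)), Mul(-4, Add(2, -3)))) = Add(Mul(2, Pow(0, 2)), Mul(Pow(Add(-63, 21), Rational(1, 2)), Mul(-4, Add(2, -3)))) = Add(Mul(2, 0), Mul(Pow(-42, Rational(1, 2)), Mul(-4, -1))) = Add(0, Mul(Mul(I, Pow(42, Rational(1, 2))), 4)) = Add(0, Mul(4, I, Pow(42, Rational(1, 2)))) = Mul(4, I, Pow(42, Rational(1, 2)))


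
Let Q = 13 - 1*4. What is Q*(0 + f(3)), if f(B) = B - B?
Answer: 0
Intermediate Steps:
f(B) = 0
Q = 9 (Q = 13 - 4 = 9)
Q*(0 + f(3)) = 9*(0 + 0) = 9*0 = 0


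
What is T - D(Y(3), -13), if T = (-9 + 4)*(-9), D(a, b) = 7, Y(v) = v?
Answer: 38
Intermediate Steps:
T = 45 (T = -5*(-9) = 45)
T - D(Y(3), -13) = 45 - 1*7 = 45 - 7 = 38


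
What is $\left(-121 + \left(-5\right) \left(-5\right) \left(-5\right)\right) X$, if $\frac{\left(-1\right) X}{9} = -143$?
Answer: $-316602$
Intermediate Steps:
$X = 1287$ ($X = \left(-9\right) \left(-143\right) = 1287$)
$\left(-121 + \left(-5\right) \left(-5\right) \left(-5\right)\right) X = \left(-121 + \left(-5\right) \left(-5\right) \left(-5\right)\right) 1287 = \left(-121 + 25 \left(-5\right)\right) 1287 = \left(-121 - 125\right) 1287 = \left(-246\right) 1287 = -316602$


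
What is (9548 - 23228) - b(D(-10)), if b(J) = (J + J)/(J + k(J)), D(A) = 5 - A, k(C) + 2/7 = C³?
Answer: -162299625/11864 ≈ -13680.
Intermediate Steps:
k(C) = -2/7 + C³
b(J) = 2*J/(-2/7 + J + J³) (b(J) = (J + J)/(J + (-2/7 + J³)) = (2*J)/(-2/7 + J + J³) = 2*J/(-2/7 + J + J³))
(9548 - 23228) - b(D(-10)) = (9548 - 23228) - 14*(5 - 1*(-10))/(-2 + 7*(5 - 1*(-10)) + 7*(5 - 1*(-10))³) = -13680 - 14*(5 + 10)/(-2 + 7*(5 + 10) + 7*(5 + 10)³) = -13680 - 14*15/(-2 + 7*15 + 7*15³) = -13680 - 14*15/(-2 + 105 + 7*3375) = -13680 - 14*15/(-2 + 105 + 23625) = -13680 - 14*15/23728 = -13680 - 1*105/11864 = -13680 - 105/11864 = -162299625/11864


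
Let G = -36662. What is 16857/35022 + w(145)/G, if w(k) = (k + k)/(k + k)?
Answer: 51498026/106998047 ≈ 0.48130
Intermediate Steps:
w(k) = 1 (w(k) = (2*k)/((2*k)) = (2*k)*(1/(2*k)) = 1)
16857/35022 + w(145)/G = 16857/35022 + 1/(-36662) = 16857*(1/35022) + 1*(-1/36662) = 5619/11674 - 1/36662 = 51498026/106998047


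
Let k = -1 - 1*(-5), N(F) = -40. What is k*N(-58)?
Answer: -160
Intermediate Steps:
k = 4 (k = -1 + 5 = 4)
k*N(-58) = 4*(-40) = -160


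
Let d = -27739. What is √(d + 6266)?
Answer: I*√21473 ≈ 146.54*I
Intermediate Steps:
√(d + 6266) = √(-27739 + 6266) = √(-21473) = I*√21473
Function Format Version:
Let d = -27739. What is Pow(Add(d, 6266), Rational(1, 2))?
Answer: Mul(I, Pow(21473, Rational(1, 2))) ≈ Mul(146.54, I)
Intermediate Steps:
Pow(Add(d, 6266), Rational(1, 2)) = Pow(Add(-27739, 6266), Rational(1, 2)) = Pow(-21473, Rational(1, 2)) = Mul(I, Pow(21473, Rational(1, 2)))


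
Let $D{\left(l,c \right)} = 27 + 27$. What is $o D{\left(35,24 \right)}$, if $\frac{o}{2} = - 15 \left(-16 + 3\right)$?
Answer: $21060$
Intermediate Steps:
$D{\left(l,c \right)} = 54$
$o = 390$ ($o = 2 \left(- 15 \left(-16 + 3\right)\right) = 2 \left(\left(-15\right) \left(-13\right)\right) = 2 \cdot 195 = 390$)
$o D{\left(35,24 \right)} = 390 \cdot 54 = 21060$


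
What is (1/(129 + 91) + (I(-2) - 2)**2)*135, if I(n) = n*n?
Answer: 23787/44 ≈ 540.61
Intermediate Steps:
I(n) = n**2
(1/(129 + 91) + (I(-2) - 2)**2)*135 = (1/(129 + 91) + ((-2)**2 - 2)**2)*135 = (1/220 + (4 - 2)**2)*135 = (1/220 + 2**2)*135 = (1/220 + 4)*135 = (881/220)*135 = 23787/44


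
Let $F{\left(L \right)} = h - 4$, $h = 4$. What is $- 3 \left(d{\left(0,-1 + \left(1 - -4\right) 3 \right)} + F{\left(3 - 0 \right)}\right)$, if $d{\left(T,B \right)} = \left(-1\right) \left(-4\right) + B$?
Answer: $-54$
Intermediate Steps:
$F{\left(L \right)} = 0$ ($F{\left(L \right)} = 4 - 4 = 0$)
$d{\left(T,B \right)} = 4 + B$
$- 3 \left(d{\left(0,-1 + \left(1 - -4\right) 3 \right)} + F{\left(3 - 0 \right)}\right) = - 3 \left(\left(4 - \left(1 - \left(1 - -4\right) 3\right)\right) + 0\right) = - 3 \left(\left(4 - \left(1 - \left(1 + 4\right) 3\right)\right) + 0\right) = - 3 \left(\left(4 + \left(-1 + 5 \cdot 3\right)\right) + 0\right) = - 3 \left(\left(4 + \left(-1 + 15\right)\right) + 0\right) = - 3 \left(\left(4 + 14\right) + 0\right) = - 3 \left(18 + 0\right) = \left(-3\right) 18 = -54$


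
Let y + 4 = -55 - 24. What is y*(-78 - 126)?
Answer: 16932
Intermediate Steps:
y = -83 (y = -4 + (-55 - 24) = -4 - 79 = -83)
y*(-78 - 126) = -83*(-78 - 126) = -83*(-204) = 16932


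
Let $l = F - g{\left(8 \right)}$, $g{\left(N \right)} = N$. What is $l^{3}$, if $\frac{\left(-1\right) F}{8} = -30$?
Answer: $12487168$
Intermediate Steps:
$F = 240$ ($F = \left(-8\right) \left(-30\right) = 240$)
$l = 232$ ($l = 240 - 8 = 232$)
$l^{3} = 232^{3} = 12487168$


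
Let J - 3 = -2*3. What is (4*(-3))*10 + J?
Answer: -123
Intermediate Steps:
J = -3 (J = 3 - 2*3 = 3 - 6 = -3)
(4*(-3))*10 + J = (4*(-3))*10 - 3 = -12*10 - 3 = -120 - 3 = -123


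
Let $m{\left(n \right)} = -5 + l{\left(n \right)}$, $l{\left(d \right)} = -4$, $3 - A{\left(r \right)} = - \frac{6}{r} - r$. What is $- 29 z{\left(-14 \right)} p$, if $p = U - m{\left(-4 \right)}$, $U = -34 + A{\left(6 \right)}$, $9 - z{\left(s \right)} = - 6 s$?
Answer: $-32625$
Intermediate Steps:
$A{\left(r \right)} = 3 + r + \frac{6}{r}$ ($A{\left(r \right)} = 3 - \left(- \frac{6}{r} - r\right) = 3 - \left(- r - \frac{6}{r}\right) = 3 + \left(r + \frac{6}{r}\right) = 3 + r + \frac{6}{r}$)
$z{\left(s \right)} = 9 + 6 s$ ($z{\left(s \right)} = 9 - - 6 s = 9 + 6 s$)
$m{\left(n \right)} = -9$ ($m{\left(n \right)} = -5 - 4 = -9$)
$U = -24$ ($U = -34 + \left(3 + 6 + \frac{6}{6}\right) = -34 + \left(3 + 6 + 6 \cdot \frac{1}{6}\right) = -34 + \left(3 + 6 + 1\right) = -34 + 10 = -24$)
$p = -15$ ($p = -24 - -9 = -24 + 9 = -15$)
$- 29 z{\left(-14 \right)} p = - 29 \left(9 + 6 \left(-14\right)\right) \left(-15\right) = - 29 \left(9 - 84\right) \left(-15\right) = \left(-29\right) \left(-75\right) \left(-15\right) = 2175 \left(-15\right) = -32625$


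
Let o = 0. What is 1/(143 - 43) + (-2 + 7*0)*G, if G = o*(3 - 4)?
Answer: 1/100 ≈ 0.010000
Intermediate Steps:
G = 0 (G = 0*(3 - 4) = 0*(-1) = 0)
1/(143 - 43) + (-2 + 7*0)*G = 1/(143 - 43) + (-2 + 7*0)*0 = 1/100 + (-2 + 0)*0 = 1/100 - 2*0 = 1/100 + 0 = 1/100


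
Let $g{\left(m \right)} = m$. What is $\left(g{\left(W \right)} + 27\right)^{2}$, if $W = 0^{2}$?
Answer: $729$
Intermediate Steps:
$W = 0$
$\left(g{\left(W \right)} + 27\right)^{2} = \left(0 + 27\right)^{2} = 27^{2} = 729$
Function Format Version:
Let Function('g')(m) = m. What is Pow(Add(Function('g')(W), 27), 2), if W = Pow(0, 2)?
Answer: 729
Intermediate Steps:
W = 0
Pow(Add(Function('g')(W), 27), 2) = Pow(Add(0, 27), 2) = Pow(27, 2) = 729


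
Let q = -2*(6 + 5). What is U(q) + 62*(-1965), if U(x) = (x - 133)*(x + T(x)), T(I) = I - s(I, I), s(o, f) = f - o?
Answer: -115010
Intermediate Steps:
q = -22 (q = -2*11 = -22)
T(I) = I (T(I) = I - (I - I) = I - 1*0 = I + 0 = I)
U(x) = 2*x*(-133 + x) (U(x) = (x - 133)*(x + x) = (-133 + x)*(2*x) = 2*x*(-133 + x))
U(q) + 62*(-1965) = 2*(-22)*(-133 - 22) + 62*(-1965) = 2*(-22)*(-155) - 121830 = 6820 - 121830 = -115010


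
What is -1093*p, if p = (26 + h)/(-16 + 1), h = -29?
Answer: -1093/5 ≈ -218.60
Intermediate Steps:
p = 1/5 (p = (26 - 29)/(-16 + 1) = -3/(-15) = -3*(-1/15) = 1/5 ≈ 0.20000)
-1093*p = -1093*1/5 = -1093/5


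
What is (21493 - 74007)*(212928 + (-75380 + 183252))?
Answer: -16846491200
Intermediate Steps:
(21493 - 74007)*(212928 + (-75380 + 183252)) = -52514*(212928 + 107872) = -52514*320800 = -16846491200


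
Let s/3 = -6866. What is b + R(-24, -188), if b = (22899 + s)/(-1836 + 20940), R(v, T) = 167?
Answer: 1064223/6368 ≈ 167.12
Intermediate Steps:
s = -20598 (s = 3*(-6866) = -20598)
b = 767/6368 (b = (22899 - 20598)/(-1836 + 20940) = 2301/19104 = 2301*(1/19104) = 767/6368 ≈ 0.12045)
b + R(-24, -188) = 767/6368 + 167 = 1064223/6368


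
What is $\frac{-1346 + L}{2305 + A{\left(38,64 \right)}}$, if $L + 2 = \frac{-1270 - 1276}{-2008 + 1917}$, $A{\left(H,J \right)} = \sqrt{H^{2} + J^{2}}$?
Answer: $- \frac{3257426}{5682131} + \frac{14132 \sqrt{1385}}{28410655} \approx -0.55476$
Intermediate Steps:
$L = \frac{2364}{91}$ ($L = -2 + \frac{-1270 - 1276}{-2008 + 1917} = -2 - \frac{2546}{-91} = -2 - - \frac{2546}{91} = -2 + \frac{2546}{91} = \frac{2364}{91} \approx 25.978$)
$\frac{-1346 + L}{2305 + A{\left(38,64 \right)}} = \frac{-1346 + \frac{2364}{91}}{2305 + \sqrt{38^{2} + 64^{2}}} = - \frac{120122}{91 \left(2305 + \sqrt{1444 + 4096}\right)} = - \frac{120122}{91 \left(2305 + \sqrt{5540}\right)} = - \frac{120122}{91 \left(2305 + 2 \sqrt{1385}\right)}$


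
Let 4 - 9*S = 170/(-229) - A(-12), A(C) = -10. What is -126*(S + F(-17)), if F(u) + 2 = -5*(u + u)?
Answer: -4830616/229 ≈ -21094.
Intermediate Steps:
S = -1204/2061 (S = 4/9 - (170/(-229) - 1*(-10))/9 = 4/9 - (170*(-1/229) + 10)/9 = 4/9 - (-170/229 + 10)/9 = 4/9 - 1/9*2120/229 = 4/9 - 2120/2061 = -1204/2061 ≈ -0.58418)
F(u) = -2 - 10*u (F(u) = -2 - 5*(u + u) = -2 - 10*u)
-126*(S + F(-17)) = -126*(-1204/2061 + (-2 - 10*(-17))) = -126*(-1204/2061 + (-2 + 170)) = -126*(-1204/2061 + 168) = -126*345044/2061 = -4830616/229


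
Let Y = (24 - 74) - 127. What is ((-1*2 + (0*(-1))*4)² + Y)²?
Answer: 29929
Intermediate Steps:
Y = -177 (Y = -50 - 127 = -177)
((-1*2 + (0*(-1))*4)² + Y)² = ((-1*2 + (0*(-1))*4)² - 177)² = ((-2 + 0*4)² - 177)² = ((-2 + 0)² - 177)² = ((-2)² - 177)² = (4 - 177)² = (-173)² = 29929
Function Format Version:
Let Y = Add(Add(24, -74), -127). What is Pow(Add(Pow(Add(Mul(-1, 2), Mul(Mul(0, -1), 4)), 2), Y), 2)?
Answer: 29929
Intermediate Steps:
Y = -177 (Y = Add(-50, -127) = -177)
Pow(Add(Pow(Add(Mul(-1, 2), Mul(Mul(0, -1), 4)), 2), Y), 2) = Pow(Add(Pow(Add(Mul(-1, 2), Mul(Mul(0, -1), 4)), 2), -177), 2) = Pow(Add(Pow(Add(-2, Mul(0, 4)), 2), -177), 2) = Pow(Add(Pow(Add(-2, 0), 2), -177), 2) = Pow(Add(Pow(-2, 2), -177), 2) = Pow(Add(4, -177), 2) = Pow(-173, 2) = 29929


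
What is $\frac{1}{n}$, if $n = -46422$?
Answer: $- \frac{1}{46422} \approx -2.1542 \cdot 10^{-5}$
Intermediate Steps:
$\frac{1}{n} = \frac{1}{-46422} = - \frac{1}{46422}$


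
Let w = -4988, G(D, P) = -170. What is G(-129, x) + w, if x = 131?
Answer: -5158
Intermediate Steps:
G(-129, x) + w = -170 - 4988 = -5158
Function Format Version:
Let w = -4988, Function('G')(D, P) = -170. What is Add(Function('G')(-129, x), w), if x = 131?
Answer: -5158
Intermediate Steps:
Add(Function('G')(-129, x), w) = Add(-170, -4988) = -5158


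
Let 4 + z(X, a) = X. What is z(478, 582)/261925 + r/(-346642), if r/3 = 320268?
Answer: -125747139696/45397102925 ≈ -2.7699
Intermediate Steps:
r = 960804 (r = 3*320268 = 960804)
z(X, a) = -4 + X
z(478, 582)/261925 + r/(-346642) = (-4 + 478)/261925 + 960804/(-346642) = 474*(1/261925) + 960804*(-1/346642) = 474/261925 - 480402/173321 = -125747139696/45397102925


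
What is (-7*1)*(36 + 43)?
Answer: -553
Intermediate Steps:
(-7*1)*(36 + 43) = -7*79 = -553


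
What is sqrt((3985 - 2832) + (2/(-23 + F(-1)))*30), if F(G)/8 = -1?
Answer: sqrt(1106173)/31 ≈ 33.927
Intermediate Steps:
F(G) = -8 (F(G) = 8*(-1) = -8)
sqrt((3985 - 2832) + (2/(-23 + F(-1)))*30) = sqrt((3985 - 2832) + (2/(-23 - 8))*30) = sqrt(1153 + (2/(-31))*30) = sqrt(1153 - 1/31*2*30) = sqrt(1153 - 2/31*30) = sqrt(1153 - 60/31) = sqrt(35683/31) = sqrt(1106173)/31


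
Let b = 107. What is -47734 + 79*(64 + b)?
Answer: -34225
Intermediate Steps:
-47734 + 79*(64 + b) = -47734 + 79*(64 + 107) = -47734 + 79*171 = -47734 + 13509 = -34225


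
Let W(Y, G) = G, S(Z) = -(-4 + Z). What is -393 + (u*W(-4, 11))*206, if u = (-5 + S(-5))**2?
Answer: 35863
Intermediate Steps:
S(Z) = 4 - Z
u = 16 (u = (-5 + (4 - 1*(-5)))**2 = (-5 + (4 + 5))**2 = (-5 + 9)**2 = 4**2 = 16)
-393 + (u*W(-4, 11))*206 = -393 + (16*11)*206 = -393 + 176*206 = -393 + 36256 = 35863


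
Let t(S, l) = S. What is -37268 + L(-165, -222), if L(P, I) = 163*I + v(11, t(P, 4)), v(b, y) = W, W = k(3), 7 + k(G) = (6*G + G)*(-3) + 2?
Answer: -73522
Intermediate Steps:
k(G) = -5 - 21*G (k(G) = -7 + ((6*G + G)*(-3) + 2) = -7 + ((7*G)*(-3) + 2) = -7 + (-21*G + 2) = -7 + (2 - 21*G) = -5 - 21*G)
W = -68 (W = -5 - 21*3 = -5 - 63 = -68)
v(b, y) = -68
L(P, I) = -68 + 163*I (L(P, I) = 163*I - 68 = -68 + 163*I)
-37268 + L(-165, -222) = -37268 + (-68 + 163*(-222)) = -37268 + (-68 - 36186) = -37268 - 36254 = -73522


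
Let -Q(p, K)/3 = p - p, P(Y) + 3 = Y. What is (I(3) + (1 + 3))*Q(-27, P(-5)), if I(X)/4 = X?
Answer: 0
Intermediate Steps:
I(X) = 4*X
P(Y) = -3 + Y
Q(p, K) = 0 (Q(p, K) = -3*(p - p) = -3*0 = 0)
(I(3) + (1 + 3))*Q(-27, P(-5)) = (4*3 + (1 + 3))*0 = (12 + 4)*0 = 16*0 = 0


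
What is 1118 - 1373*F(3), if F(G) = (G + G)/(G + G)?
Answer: -255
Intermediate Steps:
F(G) = 1 (F(G) = (2*G)/((2*G)) = (2*G)*(1/(2*G)) = 1)
1118 - 1373*F(3) = 1118 - 1373*1 = 1118 - 1373 = -255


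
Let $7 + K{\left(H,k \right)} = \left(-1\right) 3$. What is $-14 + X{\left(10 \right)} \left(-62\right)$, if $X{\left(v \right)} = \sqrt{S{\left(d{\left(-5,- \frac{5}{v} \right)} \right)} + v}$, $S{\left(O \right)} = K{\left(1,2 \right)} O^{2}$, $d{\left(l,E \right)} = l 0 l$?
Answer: $-14 - 62 \sqrt{10} \approx -210.06$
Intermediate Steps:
$K{\left(H,k \right)} = -10$ ($K{\left(H,k \right)} = -7 - 3 = -10$)
$d{\left(l,E \right)} = 0$ ($d{\left(l,E \right)} = 0 l = 0$)
$S{\left(O \right)} = - 10 O^{2}$
$X{\left(v \right)} = \sqrt{v}$ ($X{\left(v \right)} = \sqrt{- 10 \cdot 0^{2} + v} = \sqrt{\left(-10\right) 0 + v} = \sqrt{0 + v} = \sqrt{v}$)
$-14 + X{\left(10 \right)} \left(-62\right) = -14 + \sqrt{10} \left(-62\right) = -14 - 62 \sqrt{10}$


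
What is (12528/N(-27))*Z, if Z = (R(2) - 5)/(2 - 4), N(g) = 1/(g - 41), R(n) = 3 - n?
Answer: -1703808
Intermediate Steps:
N(g) = 1/(-41 + g)
Z = 2 (Z = ((3 - 1*2) - 5)/(2 - 4) = ((3 - 2) - 5)/(-2) = (1 - 5)*(-1/2) = -4*(-1/2) = 2)
(12528/N(-27))*Z = (12528/(1/(-41 - 27)))*2 = (12528/(1/(-68)))*2 = (12528/(-1/68))*2 = (12528*(-68))*2 = -851904*2 = -1703808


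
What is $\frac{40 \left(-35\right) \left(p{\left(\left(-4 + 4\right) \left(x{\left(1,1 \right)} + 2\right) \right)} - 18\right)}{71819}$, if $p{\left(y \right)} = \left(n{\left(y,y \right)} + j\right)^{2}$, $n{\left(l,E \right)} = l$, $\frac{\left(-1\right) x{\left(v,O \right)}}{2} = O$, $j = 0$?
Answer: $\frac{25200}{71819} \approx 0.35088$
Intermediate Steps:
$x{\left(v,O \right)} = - 2 O$
$p{\left(y \right)} = y^{2}$ ($p{\left(y \right)} = \left(y + 0\right)^{2} = y^{2}$)
$\frac{40 \left(-35\right) \left(p{\left(\left(-4 + 4\right) \left(x{\left(1,1 \right)} + 2\right) \right)} - 18\right)}{71819} = \frac{40 \left(-35\right) \left(\left(\left(-4 + 4\right) \left(\left(-2\right) 1 + 2\right)\right)^{2} - 18\right)}{71819} = - 1400 \left(\left(0 \left(-2 + 2\right)\right)^{2} - 18\right) \frac{1}{71819} = - 1400 \left(\left(0 \cdot 0\right)^{2} - 18\right) \frac{1}{71819} = - 1400 \left(0^{2} - 18\right) \frac{1}{71819} = - 1400 \left(0 - 18\right) \frac{1}{71819} = \left(-1400\right) \left(-18\right) \frac{1}{71819} = 25200 \cdot \frac{1}{71819} = \frac{25200}{71819}$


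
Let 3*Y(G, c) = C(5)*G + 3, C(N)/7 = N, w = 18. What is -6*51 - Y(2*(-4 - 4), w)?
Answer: -361/3 ≈ -120.33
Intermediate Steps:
C(N) = 7*N
Y(G, c) = 1 + 35*G/3 (Y(G, c) = ((7*5)*G + 3)/3 = (35*G + 3)/3 = (3 + 35*G)/3 = 1 + 35*G/3)
-6*51 - Y(2*(-4 - 4), w) = -6*51 - (1 + 35*(2*(-4 - 4))/3) = -306 - (1 + 35*(2*(-8))/3) = -306 - (1 + (35/3)*(-16)) = -306 - (1 - 560/3) = -306 - 1*(-557/3) = -306 + 557/3 = -361/3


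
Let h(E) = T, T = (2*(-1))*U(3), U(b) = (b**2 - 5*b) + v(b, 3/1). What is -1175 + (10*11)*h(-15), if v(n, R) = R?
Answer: -515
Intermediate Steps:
U(b) = 3 + b**2 - 5*b (U(b) = (b**2 - 5*b) + 3/1 = (b**2 - 5*b) + 3*1 = (b**2 - 5*b) + 3 = 3 + b**2 - 5*b)
T = 6 (T = (2*(-1))*(3 + 3**2 - 5*3) = -2*(3 + 9 - 15) = -2*(-3) = 6)
h(E) = 6
-1175 + (10*11)*h(-15) = -1175 + (10*11)*6 = -1175 + 110*6 = -1175 + 660 = -515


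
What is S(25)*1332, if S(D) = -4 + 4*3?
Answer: 10656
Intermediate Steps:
S(D) = 8 (S(D) = -4 + 12 = 8)
S(25)*1332 = 8*1332 = 10656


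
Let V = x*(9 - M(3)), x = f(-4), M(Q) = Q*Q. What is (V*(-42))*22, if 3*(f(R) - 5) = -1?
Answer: 0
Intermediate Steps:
f(R) = 14/3 (f(R) = 5 + (⅓)*(-1) = 5 - ⅓ = 14/3)
M(Q) = Q²
x = 14/3 ≈ 4.6667
V = 0 (V = 14*(9 - 1*3²)/3 = 14*(9 - 1*9)/3 = 14*(9 - 9)/3 = (14/3)*0 = 0)
(V*(-42))*22 = (0*(-42))*22 = 0*22 = 0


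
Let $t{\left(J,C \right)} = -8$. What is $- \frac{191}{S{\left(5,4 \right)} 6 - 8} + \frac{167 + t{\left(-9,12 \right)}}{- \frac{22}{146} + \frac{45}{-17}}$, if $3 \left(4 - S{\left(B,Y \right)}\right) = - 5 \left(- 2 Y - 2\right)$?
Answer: $- \frac{568273}{10416} \approx -54.558$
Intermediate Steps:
$S{\left(B,Y \right)} = \frac{2}{3} - \frac{10 Y}{3}$ ($S{\left(B,Y \right)} = 4 - \frac{\left(-5\right) \left(- 2 Y - 2\right)}{3} = 4 - \frac{\left(-5\right) \left(-2 - 2 Y\right)}{3} = 4 - \frac{10 + 10 Y}{3} = 4 - \left(\frac{10}{3} + \frac{10 Y}{3}\right) = \frac{2}{3} - \frac{10 Y}{3}$)
$- \frac{191}{S{\left(5,4 \right)} 6 - 8} + \frac{167 + t{\left(-9,12 \right)}}{- \frac{22}{146} + \frac{45}{-17}} = - \frac{191}{\left(\frac{2}{3} - \frac{40}{3}\right) 6 - 8} + \frac{167 - 8}{- \frac{22}{146} + \frac{45}{-17}} = - \frac{191}{\left(\frac{2}{3} - \frac{40}{3}\right) 6 - 8} + \frac{159}{\left(-22\right) \frac{1}{146} + 45 \left(- \frac{1}{17}\right)} = - \frac{191}{\left(- \frac{38}{3}\right) 6 - 8} + \frac{159}{- \frac{11}{73} - \frac{45}{17}} = - \frac{191}{-76 - 8} + \frac{159}{- \frac{3472}{1241}} = - \frac{191}{-84} + 159 \left(- \frac{1241}{3472}\right) = \left(-191\right) \left(- \frac{1}{84}\right) - \frac{197319}{3472} = \frac{191}{84} - \frac{197319}{3472} = - \frac{568273}{10416}$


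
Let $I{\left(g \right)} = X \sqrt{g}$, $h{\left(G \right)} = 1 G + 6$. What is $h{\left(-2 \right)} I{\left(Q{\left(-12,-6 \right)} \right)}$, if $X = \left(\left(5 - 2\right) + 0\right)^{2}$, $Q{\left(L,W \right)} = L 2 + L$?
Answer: $216 i \approx 216.0 i$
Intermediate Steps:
$h{\left(G \right)} = 6 + G$ ($h{\left(G \right)} = G + 6 = 6 + G$)
$Q{\left(L,W \right)} = 3 L$ ($Q{\left(L,W \right)} = 2 L + L = 3 L$)
$X = 9$ ($X = \left(3 + 0\right)^{2} = 3^{2} = 9$)
$I{\left(g \right)} = 9 \sqrt{g}$
$h{\left(-2 \right)} I{\left(Q{\left(-12,-6 \right)} \right)} = \left(6 - 2\right) 9 \sqrt{3 \left(-12\right)} = 4 \cdot 9 \sqrt{-36} = 4 \cdot 9 \cdot 6 i = 4 \cdot 54 i = 216 i$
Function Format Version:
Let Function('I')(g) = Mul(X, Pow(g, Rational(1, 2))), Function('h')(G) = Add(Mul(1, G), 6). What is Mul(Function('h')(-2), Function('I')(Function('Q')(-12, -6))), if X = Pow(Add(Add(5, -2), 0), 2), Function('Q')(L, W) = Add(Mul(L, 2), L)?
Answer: Mul(216, I) ≈ Mul(216.00, I)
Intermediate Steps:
Function('h')(G) = Add(6, G) (Function('h')(G) = Add(G, 6) = Add(6, G))
Function('Q')(L, W) = Mul(3, L) (Function('Q')(L, W) = Add(Mul(2, L), L) = Mul(3, L))
X = 9 (X = Pow(Add(3, 0), 2) = Pow(3, 2) = 9)
Function('I')(g) = Mul(9, Pow(g, Rational(1, 2)))
Mul(Function('h')(-2), Function('I')(Function('Q')(-12, -6))) = Mul(Add(6, -2), Mul(9, Pow(Mul(3, -12), Rational(1, 2)))) = Mul(4, Mul(9, Pow(-36, Rational(1, 2)))) = Mul(4, Mul(9, Mul(6, I))) = Mul(4, Mul(54, I)) = Mul(216, I)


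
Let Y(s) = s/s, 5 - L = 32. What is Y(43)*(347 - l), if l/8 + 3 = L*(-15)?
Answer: -2869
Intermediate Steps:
L = -27 (L = 5 - 1*32 = 5 - 32 = -27)
l = 3216 (l = -24 + 8*(-27*(-15)) = -24 + 8*405 = -24 + 3240 = 3216)
Y(s) = 1
Y(43)*(347 - l) = 1*(347 - 1*3216) = 1*(347 - 3216) = 1*(-2869) = -2869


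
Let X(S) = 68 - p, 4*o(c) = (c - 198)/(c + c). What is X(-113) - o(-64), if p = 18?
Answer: 12669/256 ≈ 49.488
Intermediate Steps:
o(c) = (-198 + c)/(8*c) (o(c) = ((c - 198)/(c + c))/4 = ((-198 + c)/((2*c)))/4 = ((-198 + c)*(1/(2*c)))/4 = ((-198 + c)/(2*c))/4 = (-198 + c)/(8*c))
X(S) = 50 (X(S) = 68 - 1*18 = 68 - 18 = 50)
X(-113) - o(-64) = 50 - (-198 - 64)/(8*(-64)) = 50 - (-1)*(-262)/(8*64) = 50 - 1*131/256 = 50 - 131/256 = 12669/256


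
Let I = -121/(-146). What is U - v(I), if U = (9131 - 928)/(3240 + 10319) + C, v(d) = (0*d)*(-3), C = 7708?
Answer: 8040075/1043 ≈ 7708.6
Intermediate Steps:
I = 121/146 (I = -121*(-1/146) = 121/146 ≈ 0.82877)
v(d) = 0 (v(d) = 0*(-3) = 0)
U = 8040075/1043 (U = (9131 - 928)/(3240 + 10319) + 7708 = 8203/13559 + 7708 = 8203*(1/13559) + 7708 = 631/1043 + 7708 = 8040075/1043 ≈ 7708.6)
U - v(I) = 8040075/1043 - 1*0 = 8040075/1043 + 0 = 8040075/1043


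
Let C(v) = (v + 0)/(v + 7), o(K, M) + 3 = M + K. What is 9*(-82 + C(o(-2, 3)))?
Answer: -3708/5 ≈ -741.60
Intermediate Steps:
o(K, M) = -3 + K + M (o(K, M) = -3 + (M + K) = -3 + (K + M) = -3 + K + M)
C(v) = v/(7 + v)
9*(-82 + C(o(-2, 3))) = 9*(-82 + (-3 - 2 + 3)/(7 + (-3 - 2 + 3))) = 9*(-82 - 2/(7 - 2)) = 9*(-82 - 2/5) = 9*(-82 - 2*⅕) = 9*(-82 - ⅖) = 9*(-412/5) = -3708/5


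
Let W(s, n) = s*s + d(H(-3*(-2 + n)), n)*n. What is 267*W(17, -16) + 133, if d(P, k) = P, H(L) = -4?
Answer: 94384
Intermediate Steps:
W(s, n) = s² - 4*n (W(s, n) = s*s - 4*n = s² - 4*n)
267*W(17, -16) + 133 = 267*(17² - 4*(-16)) + 133 = 267*(289 + 64) + 133 = 267*353 + 133 = 94251 + 133 = 94384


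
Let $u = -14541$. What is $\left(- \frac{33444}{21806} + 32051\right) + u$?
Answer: $\frac{190894808}{10903} \approx 17508.0$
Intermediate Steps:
$\left(- \frac{33444}{21806} + 32051\right) + u = \left(- \frac{33444}{21806} + 32051\right) - 14541 = \left(\left(-33444\right) \frac{1}{21806} + 32051\right) - 14541 = \left(- \frac{16722}{10903} + 32051\right) - 14541 = \frac{349435331}{10903} - 14541 = \frac{190894808}{10903}$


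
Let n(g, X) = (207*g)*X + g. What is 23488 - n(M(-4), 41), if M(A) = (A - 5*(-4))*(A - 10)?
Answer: 1924800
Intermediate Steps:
M(A) = (-10 + A)*(20 + A) (M(A) = (A + 20)*(-10 + A) = (20 + A)*(-10 + A) = (-10 + A)*(20 + A))
n(g, X) = g + 207*X*g (n(g, X) = 207*X*g + g = g + 207*X*g)
23488 - n(M(-4), 41) = 23488 - (-200 + (-4)² + 10*(-4))*(1 + 207*41) = 23488 - (-200 + 16 - 40)*(1 + 8487) = 23488 - (-224)*8488 = 23488 - 1*(-1901312) = 23488 + 1901312 = 1924800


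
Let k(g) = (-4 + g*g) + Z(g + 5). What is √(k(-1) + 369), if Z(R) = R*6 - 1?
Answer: √389 ≈ 19.723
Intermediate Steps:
Z(R) = -1 + 6*R (Z(R) = 6*R - 1 = -1 + 6*R)
k(g) = 25 + g² + 6*g (k(g) = (-4 + g*g) + (-1 + 6*(g + 5)) = (-4 + g²) + (-1 + 6*(5 + g)) = (-4 + g²) + (-1 + (30 + 6*g)) = (-4 + g²) + (29 + 6*g) = 25 + g² + 6*g)
√(k(-1) + 369) = √((25 + (-1)² + 6*(-1)) + 369) = √((25 + 1 - 6) + 369) = √(20 + 369) = √389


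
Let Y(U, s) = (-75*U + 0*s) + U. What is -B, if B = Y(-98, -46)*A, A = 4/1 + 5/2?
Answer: -47138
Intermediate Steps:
Y(U, s) = -74*U (Y(U, s) = (-75*U + 0) + U = -75*U + U = -74*U)
A = 13/2 (A = 4*1 + 5*(½) = 4 + 5/2 = 13/2 ≈ 6.5000)
B = 47138 (B = -74*(-98)*(13/2) = 7252*(13/2) = 47138)
-B = -1*47138 = -47138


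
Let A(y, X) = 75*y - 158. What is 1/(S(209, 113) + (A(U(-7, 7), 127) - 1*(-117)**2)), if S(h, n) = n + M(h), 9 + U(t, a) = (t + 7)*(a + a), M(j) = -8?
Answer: -1/14417 ≈ -6.9363e-5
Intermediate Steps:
U(t, a) = -9 + 2*a*(7 + t) (U(t, a) = -9 + (t + 7)*(a + a) = -9 + (7 + t)*(2*a) = -9 + 2*a*(7 + t))
A(y, X) = -158 + 75*y
S(h, n) = -8 + n (S(h, n) = n - 8 = -8 + n)
1/(S(209, 113) + (A(U(-7, 7), 127) - 1*(-117)**2)) = 1/((-8 + 113) + ((-158 + 75*(-9 + 14*7 + 2*7*(-7))) - 1*(-117)**2)) = 1/(105 + ((-158 + 75*(-9 + 98 - 98)) - 1*13689)) = 1/(105 + ((-158 + 75*(-9)) - 13689)) = 1/(105 + ((-158 - 675) - 13689)) = 1/(105 + (-833 - 13689)) = 1/(105 - 14522) = 1/(-14417) = -1/14417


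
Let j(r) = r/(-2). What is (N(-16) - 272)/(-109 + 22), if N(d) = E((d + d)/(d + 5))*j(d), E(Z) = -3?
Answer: 296/87 ≈ 3.4023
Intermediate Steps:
j(r) = -r/2 (j(r) = r*(-½) = -r/2)
N(d) = 3*d/2 (N(d) = -(-3)*d/2 = 3*d/2)
(N(-16) - 272)/(-109 + 22) = ((3/2)*(-16) - 272)/(-109 + 22) = (-24 - 272)/(-87) = -296*(-1/87) = 296/87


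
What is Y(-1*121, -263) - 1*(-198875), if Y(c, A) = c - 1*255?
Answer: 198499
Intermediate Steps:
Y(c, A) = -255 + c (Y(c, A) = c - 255 = -255 + c)
Y(-1*121, -263) - 1*(-198875) = (-255 - 1*121) - 1*(-198875) = (-255 - 121) + 198875 = -376 + 198875 = 198499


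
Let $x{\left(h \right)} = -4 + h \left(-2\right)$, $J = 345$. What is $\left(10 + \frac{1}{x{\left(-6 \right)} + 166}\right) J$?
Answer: $\frac{200215}{58} \approx 3452.0$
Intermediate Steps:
$x{\left(h \right)} = -4 - 2 h$
$\left(10 + \frac{1}{x{\left(-6 \right)} + 166}\right) J = \left(10 + \frac{1}{\left(-4 - -12\right) + 166}\right) 345 = \left(10 + \frac{1}{\left(-4 + 12\right) + 166}\right) 345 = \left(10 + \frac{1}{8 + 166}\right) 345 = \left(10 + \frac{1}{174}\right) 345 = \frac{1741}{174} \cdot 345 = \frac{200215}{58}$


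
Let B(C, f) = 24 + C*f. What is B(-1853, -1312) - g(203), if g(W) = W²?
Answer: 2389951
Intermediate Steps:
B(-1853, -1312) - g(203) = (24 - 1853*(-1312)) - 1*203² = (24 + 2431136) - 1*41209 = 2431160 - 41209 = 2389951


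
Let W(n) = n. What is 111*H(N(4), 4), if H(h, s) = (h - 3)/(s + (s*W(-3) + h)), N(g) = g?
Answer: -111/4 ≈ -27.750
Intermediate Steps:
H(h, s) = (-3 + h)/(h - 2*s) (H(h, s) = (h - 3)/(s + (s*(-3) + h)) = (-3 + h)/(s + (-3*s + h)) = (-3 + h)/(s + (h - 3*s)) = (-3 + h)/(h - 2*s))
111*H(N(4), 4) = 111*((-3 + 4)/(4 - 2*4)) = 111*(1/(4 - 8)) = 111*(1/(-4)) = 111*(-1/4*1) = 111*(-1/4) = -111/4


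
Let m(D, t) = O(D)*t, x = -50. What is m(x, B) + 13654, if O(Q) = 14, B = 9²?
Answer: 14788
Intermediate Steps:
B = 81
m(D, t) = 14*t
m(x, B) + 13654 = 14*81 + 13654 = 1134 + 13654 = 14788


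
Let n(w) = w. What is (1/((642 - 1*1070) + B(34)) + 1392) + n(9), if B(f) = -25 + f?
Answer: 587018/419 ≈ 1401.0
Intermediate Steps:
(1/((642 - 1*1070) + B(34)) + 1392) + n(9) = (1/((642 - 1*1070) + (-25 + 34)) + 1392) + 9 = (1/((642 - 1070) + 9) + 1392) + 9 = (1/(-428 + 9) + 1392) + 9 = (1/(-419) + 1392) + 9 = (-1/419 + 1392) + 9 = 583247/419 + 9 = 587018/419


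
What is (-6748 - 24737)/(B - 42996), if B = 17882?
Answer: 31485/25114 ≈ 1.2537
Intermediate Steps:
(-6748 - 24737)/(B - 42996) = (-6748 - 24737)/(17882 - 42996) = -31485/(-25114) = -31485*(-1/25114) = 31485/25114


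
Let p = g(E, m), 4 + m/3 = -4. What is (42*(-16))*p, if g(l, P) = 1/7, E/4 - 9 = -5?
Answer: -96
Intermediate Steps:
E = 16 (E = 36 + 4*(-5) = 36 - 20 = 16)
m = -24 (m = -12 + 3*(-4) = -12 - 12 = -24)
g(l, P) = ⅐
p = ⅐ ≈ 0.14286
(42*(-16))*p = (42*(-16))*(⅐) = -672*⅐ = -96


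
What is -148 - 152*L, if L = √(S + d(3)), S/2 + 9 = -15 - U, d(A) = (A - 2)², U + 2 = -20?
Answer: -148 - 152*I*√3 ≈ -148.0 - 263.27*I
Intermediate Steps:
U = -22 (U = -2 - 20 = -22)
d(A) = (-2 + A)²
S = -4 (S = -18 + 2*(-15 - 1*(-22)) = -18 + 2*(-15 + 22) = -18 + 2*7 = -18 + 14 = -4)
L = I*√3 (L = √(-4 + (-2 + 3)²) = √(-4 + 1²) = √(-4 + 1) = √(-3) = I*√3 ≈ 1.732*I)
-148 - 152*L = -148 - 152*I*√3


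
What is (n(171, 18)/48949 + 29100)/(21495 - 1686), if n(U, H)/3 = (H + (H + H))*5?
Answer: 474805570/323210247 ≈ 1.4690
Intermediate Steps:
n(U, H) = 45*H (n(U, H) = 3*((H + (H + H))*5) = 3*((H + 2*H)*5) = 3*((3*H)*5) = 3*(15*H) = 45*H)
(n(171, 18)/48949 + 29100)/(21495 - 1686) = ((45*18)/48949 + 29100)/(21495 - 1686) = (810*(1/48949) + 29100)/19809 = (810/48949 + 29100)*(1/19809) = (1424416710/48949)*(1/19809) = 474805570/323210247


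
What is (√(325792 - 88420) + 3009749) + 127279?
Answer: 3137028 + 2*√59343 ≈ 3.1375e+6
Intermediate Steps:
(√(325792 - 88420) + 3009749) + 127279 = (√237372 + 3009749) + 127279 = (2*√59343 + 3009749) + 127279 = (3009749 + 2*√59343) + 127279 = 3137028 + 2*√59343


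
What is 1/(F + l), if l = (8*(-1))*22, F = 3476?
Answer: 1/3300 ≈ 0.00030303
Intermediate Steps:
l = -176 (l = -8*22 = -176)
1/(F + l) = 1/(3476 - 176) = 1/3300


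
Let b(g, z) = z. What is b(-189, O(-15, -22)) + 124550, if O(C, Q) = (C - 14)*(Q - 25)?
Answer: 125913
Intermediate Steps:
O(C, Q) = (-25 + Q)*(-14 + C) (O(C, Q) = (-14 + C)*(-25 + Q) = (-25 + Q)*(-14 + C))
b(-189, O(-15, -22)) + 124550 = (350 - 25*(-15) - 14*(-22) - 15*(-22)) + 124550 = (350 + 375 + 308 + 330) + 124550 = 1363 + 124550 = 125913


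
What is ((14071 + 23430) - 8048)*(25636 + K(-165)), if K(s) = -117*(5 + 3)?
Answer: 727489100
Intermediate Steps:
K(s) = -936 (K(s) = -117*8 = -936)
((14071 + 23430) - 8048)*(25636 + K(-165)) = ((14071 + 23430) - 8048)*(25636 - 936) = (37501 - 8048)*24700 = 29453*24700 = 727489100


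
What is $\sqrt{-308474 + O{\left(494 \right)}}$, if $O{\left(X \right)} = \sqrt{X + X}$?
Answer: $\sqrt{-308474 + 2 \sqrt{247}} \approx 555.38 i$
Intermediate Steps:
$O{\left(X \right)} = \sqrt{2} \sqrt{X}$ ($O{\left(X \right)} = \sqrt{2 X} = \sqrt{2} \sqrt{X}$)
$\sqrt{-308474 + O{\left(494 \right)}} = \sqrt{-308474 + \sqrt{2} \sqrt{494}} = \sqrt{-308474 + 2 \sqrt{247}}$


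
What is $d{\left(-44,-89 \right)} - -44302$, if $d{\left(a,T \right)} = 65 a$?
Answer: $41442$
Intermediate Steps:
$d{\left(-44,-89 \right)} - -44302 = 65 \left(-44\right) - -44302 = -2860 + 44302 = 41442$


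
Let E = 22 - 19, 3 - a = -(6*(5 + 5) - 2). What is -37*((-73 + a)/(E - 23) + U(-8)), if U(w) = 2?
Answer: -481/5 ≈ -96.200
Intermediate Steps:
a = 61 (a = 3 - (-1)*(6*(5 + 5) - 2) = 3 - (-1)*(6*10 - 2) = 3 - (-1)*(60 - 2) = 3 - (-1)*58 = 3 - 1*(-58) = 3 + 58 = 61)
E = 3
-37*((-73 + a)/(E - 23) + U(-8)) = -37*((-73 + 61)/(3 - 23) + 2) = -37*(-12/(-20) + 2) = -37*(-12*(-1/20) + 2) = -37*(⅗ + 2) = -37*13/5 = -481/5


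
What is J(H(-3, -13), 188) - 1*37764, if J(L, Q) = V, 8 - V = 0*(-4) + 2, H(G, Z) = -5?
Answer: -37758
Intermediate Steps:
V = 6 (V = 8 - (0*(-4) + 2) = 8 - (0 + 2) = 8 - 1*2 = 8 - 2 = 6)
J(L, Q) = 6
J(H(-3, -13), 188) - 1*37764 = 6 - 1*37764 = 6 - 37764 = -37758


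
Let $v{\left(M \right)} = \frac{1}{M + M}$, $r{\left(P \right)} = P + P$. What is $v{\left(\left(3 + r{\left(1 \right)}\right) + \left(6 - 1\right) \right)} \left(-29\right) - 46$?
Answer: $- \frac{949}{20} \approx -47.45$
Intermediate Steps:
$r{\left(P \right)} = 2 P$
$v{\left(M \right)} = \frac{1}{2 M}$
$v{\left(\left(3 + r{\left(1 \right)}\right) + \left(6 - 1\right) \right)} \left(-29\right) - 46 = \frac{1}{2 \left(\left(3 + 2 \cdot 1\right) + \left(6 - 1\right)\right)} \left(-29\right) - 46 = \frac{1}{2 \left(\left(3 + 2\right) + 5\right)} \left(-29\right) - 46 = \frac{1}{2 \left(5 + 5\right)} \left(-29\right) - 46 = \frac{1}{2 \cdot 10} \left(-29\right) - 46 = \frac{1}{2} \cdot \frac{1}{10} \left(-29\right) - 46 = \frac{1}{20} \left(-29\right) - 46 = - \frac{29}{20} - 46 = - \frac{949}{20}$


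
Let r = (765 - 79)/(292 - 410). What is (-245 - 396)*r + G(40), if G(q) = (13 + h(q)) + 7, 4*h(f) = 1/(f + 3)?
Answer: 38019455/10148 ≈ 3746.5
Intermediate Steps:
h(f) = 1/(4*(3 + f)) (h(f) = 1/(4*(f + 3)) = 1/(4*(3 + f)))
r = -343/59 (r = 686/(-118) = 686*(-1/118) = -343/59 ≈ -5.8136)
G(q) = 20 + 1/(4*(3 + q)) (G(q) = (13 + 1/(4*(3 + q))) + 7 = 20 + 1/(4*(3 + q)))
(-245 - 396)*r + G(40) = (-245 - 396)*(-343/59) + (241 + 80*40)/(4*(3 + 40)) = -641*(-343/59) + (1/4)*(241 + 3200)/43 = 219863/59 + (1/4)*(1/43)*3441 = 219863/59 + 3441/172 = 38019455/10148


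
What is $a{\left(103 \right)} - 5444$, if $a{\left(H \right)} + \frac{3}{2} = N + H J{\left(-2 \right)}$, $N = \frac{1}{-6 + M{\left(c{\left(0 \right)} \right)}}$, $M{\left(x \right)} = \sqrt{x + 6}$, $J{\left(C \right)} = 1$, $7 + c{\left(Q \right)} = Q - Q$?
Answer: $- \frac{395357}{74} - \frac{i}{37} \approx -5342.7 - 0.027027 i$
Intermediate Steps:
$c{\left(Q \right)} = -7$ ($c{\left(Q \right)} = -7 + \left(Q - Q\right) = -7 + 0 = -7$)
$M{\left(x \right)} = \sqrt{6 + x}$
$N = \frac{-6 - i}{37}$ ($N = \frac{1}{-6 + \sqrt{6 - 7}} = \frac{1}{-6 + \sqrt{-1}} = \frac{1}{-6 + i} = \frac{-6 - i}{37} \approx -0.16216 - 0.027027 i$)
$a{\left(H \right)} = - \frac{123}{74} + H - \frac{i}{37}$ ($a{\left(H \right)} = - \frac{3}{2} - \left(\frac{6}{37} + \frac{i}{37} - H 1\right) = - \frac{3}{2} - \left(\frac{6}{37} - H + \frac{i}{37}\right) = - \frac{123}{74} + H - \frac{i}{37}$)
$a{\left(103 \right)} - 5444 = \left(- \frac{123}{74} + 103 - \frac{i}{37}\right) - 5444 = \left(\frac{7499}{74} - \frac{i}{37}\right) - 5444 = - \frac{395357}{74} - \frac{i}{37}$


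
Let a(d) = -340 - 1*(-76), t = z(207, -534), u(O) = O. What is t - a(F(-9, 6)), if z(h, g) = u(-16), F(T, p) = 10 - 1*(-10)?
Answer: 248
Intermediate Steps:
F(T, p) = 20 (F(T, p) = 10 + 10 = 20)
z(h, g) = -16
t = -16
a(d) = -264 (a(d) = -340 + 76 = -264)
t - a(F(-9, 6)) = -16 - 1*(-264) = -16 + 264 = 248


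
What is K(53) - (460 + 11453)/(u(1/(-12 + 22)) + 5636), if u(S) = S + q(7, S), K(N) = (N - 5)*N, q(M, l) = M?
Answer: 143441334/56431 ≈ 2541.9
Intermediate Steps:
K(N) = N*(-5 + N) (K(N) = (-5 + N)*N = N*(-5 + N))
u(S) = 7 + S (u(S) = S + 7 = 7 + S)
K(53) - (460 + 11453)/(u(1/(-12 + 22)) + 5636) = 53*(-5 + 53) - (460 + 11453)/((7 + 1/(-12 + 22)) + 5636) = 53*48 - 11913/((7 + 1/10) + 5636) = 2544 - 11913/((7 + ⅒) + 5636) = 2544 - 11913/(71/10 + 5636) = 2544 - 11913/56431/10 = 2544 - 11913*10/56431 = 2544 - 1*119130/56431 = 2544 - 119130/56431 = 143441334/56431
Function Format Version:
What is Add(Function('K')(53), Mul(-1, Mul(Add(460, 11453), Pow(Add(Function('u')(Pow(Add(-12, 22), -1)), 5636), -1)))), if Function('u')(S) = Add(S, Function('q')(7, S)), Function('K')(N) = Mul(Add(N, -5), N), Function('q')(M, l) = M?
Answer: Rational(143441334, 56431) ≈ 2541.9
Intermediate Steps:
Function('K')(N) = Mul(N, Add(-5, N)) (Function('K')(N) = Mul(Add(-5, N), N) = Mul(N, Add(-5, N)))
Function('u')(S) = Add(7, S) (Function('u')(S) = Add(S, 7) = Add(7, S))
Add(Function('K')(53), Mul(-1, Mul(Add(460, 11453), Pow(Add(Function('u')(Pow(Add(-12, 22), -1)), 5636), -1)))) = Add(Mul(53, Add(-5, 53)), Mul(-1, Mul(Add(460, 11453), Pow(Add(Add(7, Pow(Add(-12, 22), -1)), 5636), -1)))) = Add(Mul(53, 48), Mul(-1, Mul(11913, Pow(Add(Add(7, Pow(10, -1)), 5636), -1)))) = Add(2544, Mul(-1, Mul(11913, Pow(Add(Add(7, Rational(1, 10)), 5636), -1)))) = Add(2544, Mul(-1, Mul(11913, Pow(Add(Rational(71, 10), 5636), -1)))) = Add(2544, Mul(-1, Mul(11913, Pow(Rational(56431, 10), -1)))) = Add(2544, Mul(-1, Mul(11913, Rational(10, 56431)))) = Add(2544, Mul(-1, Rational(119130, 56431))) = Add(2544, Rational(-119130, 56431)) = Rational(143441334, 56431)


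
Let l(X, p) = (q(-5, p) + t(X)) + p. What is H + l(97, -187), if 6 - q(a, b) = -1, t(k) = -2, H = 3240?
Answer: 3058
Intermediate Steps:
q(a, b) = 7 (q(a, b) = 6 - 1*(-1) = 6 + 1 = 7)
l(X, p) = 5 + p (l(X, p) = (7 - 2) + p = 5 + p)
H + l(97, -187) = 3240 + (5 - 187) = 3240 - 182 = 3058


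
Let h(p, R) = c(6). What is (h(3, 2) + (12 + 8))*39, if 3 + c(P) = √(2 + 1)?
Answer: 663 + 39*√3 ≈ 730.55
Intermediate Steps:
c(P) = -3 + √3 (c(P) = -3 + √(2 + 1) = -3 + √3)
h(p, R) = -3 + √3
(h(3, 2) + (12 + 8))*39 = ((-3 + √3) + (12 + 8))*39 = ((-3 + √3) + 20)*39 = (17 + √3)*39 = 663 + 39*√3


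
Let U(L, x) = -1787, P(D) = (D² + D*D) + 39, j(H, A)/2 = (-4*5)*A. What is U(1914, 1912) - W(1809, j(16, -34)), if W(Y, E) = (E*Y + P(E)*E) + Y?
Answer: -5033428876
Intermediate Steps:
j(H, A) = -40*A (j(H, A) = 2*((-4*5)*A) = 2*(-20*A) = -40*A)
P(D) = 39 + 2*D² (P(D) = (D² + D²) + 39 = 2*D² + 39 = 39 + 2*D²)
W(Y, E) = Y + E*Y + E*(39 + 2*E²) (W(Y, E) = (E*Y + (39 + 2*E²)*E) + Y = (E*Y + E*(39 + 2*E²)) + Y = Y + E*Y + E*(39 + 2*E²))
U(1914, 1912) - W(1809, j(16, -34)) = -1787 - (1809 - 40*(-34)*1809 + (-40*(-34))*(39 + 2*(-40*(-34))²)) = -1787 - (1809 + 1360*1809 + 1360*(39 + 2*1360²)) = -1787 - (1809 + 2460240 + 1360*(39 + 2*1849600)) = -1787 - (1809 + 2460240 + 1360*(39 + 3699200)) = -1787 - (1809 + 2460240 + 1360*3699239) = -1787 - (1809 + 2460240 + 5030965040) = -1787 - 1*5033427089 = -1787 - 5033427089 = -5033428876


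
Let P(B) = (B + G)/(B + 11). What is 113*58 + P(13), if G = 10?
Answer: 157319/24 ≈ 6555.0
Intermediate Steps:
P(B) = (10 + B)/(11 + B) (P(B) = (B + 10)/(B + 11) = (10 + B)/(11 + B))
113*58 + P(13) = 113*58 + (10 + 13)/(11 + 13) = 6554 + 23/24 = 157319/24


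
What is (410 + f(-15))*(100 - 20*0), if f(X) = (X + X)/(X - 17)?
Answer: 164375/4 ≈ 41094.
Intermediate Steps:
f(X) = 2*X/(-17 + X) (f(X) = (2*X)/(-17 + X) = 2*X/(-17 + X))
(410 + f(-15))*(100 - 20*0) = (410 + 2*(-15)/(-17 - 15))*(100 - 20*0) = (410 + 2*(-15)/(-32))*(100 + 0) = (410 + 2*(-15)*(-1/32))*100 = (410 + 15/16)*100 = (6575/16)*100 = 164375/4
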